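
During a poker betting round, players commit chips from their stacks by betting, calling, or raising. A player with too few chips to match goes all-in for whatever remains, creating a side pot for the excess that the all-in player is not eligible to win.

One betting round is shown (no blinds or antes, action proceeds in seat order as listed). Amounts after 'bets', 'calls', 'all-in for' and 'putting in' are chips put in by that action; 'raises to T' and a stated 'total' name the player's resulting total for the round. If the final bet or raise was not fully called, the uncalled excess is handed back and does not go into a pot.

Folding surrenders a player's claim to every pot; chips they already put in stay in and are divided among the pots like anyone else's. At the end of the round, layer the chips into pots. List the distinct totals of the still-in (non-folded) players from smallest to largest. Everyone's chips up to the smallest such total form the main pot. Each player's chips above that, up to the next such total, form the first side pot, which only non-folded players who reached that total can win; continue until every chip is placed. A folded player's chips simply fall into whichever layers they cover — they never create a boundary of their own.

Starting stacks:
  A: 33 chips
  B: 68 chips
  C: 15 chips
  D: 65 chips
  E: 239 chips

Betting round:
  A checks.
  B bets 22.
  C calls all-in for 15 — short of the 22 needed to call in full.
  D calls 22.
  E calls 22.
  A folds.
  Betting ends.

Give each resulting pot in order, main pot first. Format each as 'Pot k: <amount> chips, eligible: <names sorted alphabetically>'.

Contributions: B=22, C=15, D=22, E=22
Folded: A
Pot levels (distinct totals of non-folded players): 15, 22
Layer 1-15: 15 each from B, C, D, E = 15*4 = 60 chips; eligible B, C, D, E
Layer 16-22: 7 each from B, D, E = 7*3 = 21 chips; eligible B, D, E

Pot 1: 60 chips, eligible: B, C, D, E
Pot 2: 21 chips, eligible: B, D, E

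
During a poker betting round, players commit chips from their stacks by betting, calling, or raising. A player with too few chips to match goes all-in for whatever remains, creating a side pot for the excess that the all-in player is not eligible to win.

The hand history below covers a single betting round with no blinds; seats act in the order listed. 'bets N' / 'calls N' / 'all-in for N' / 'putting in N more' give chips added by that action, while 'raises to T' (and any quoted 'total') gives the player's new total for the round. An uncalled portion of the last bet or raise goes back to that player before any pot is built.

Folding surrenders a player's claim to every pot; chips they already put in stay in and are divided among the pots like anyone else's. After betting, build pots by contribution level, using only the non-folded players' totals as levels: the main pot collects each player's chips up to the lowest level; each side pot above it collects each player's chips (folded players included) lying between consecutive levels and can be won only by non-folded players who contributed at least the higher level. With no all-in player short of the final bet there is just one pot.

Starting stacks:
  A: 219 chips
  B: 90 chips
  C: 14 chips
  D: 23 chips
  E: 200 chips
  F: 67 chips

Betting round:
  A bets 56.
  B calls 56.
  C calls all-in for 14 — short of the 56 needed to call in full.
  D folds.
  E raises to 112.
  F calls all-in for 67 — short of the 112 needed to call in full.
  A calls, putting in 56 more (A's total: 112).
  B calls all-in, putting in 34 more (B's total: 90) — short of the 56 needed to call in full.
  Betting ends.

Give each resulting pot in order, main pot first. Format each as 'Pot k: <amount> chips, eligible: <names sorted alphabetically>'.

Contributions: A=112, B=90, C=14, E=112, F=67
Folded: D
Pot levels (distinct totals of non-folded players): 14, 67, 90, 112
Layer 1-14: 14 each from A, B, C, E, F = 14*5 = 70 chips; eligible A, B, C, E, F
Layer 15-67: 53 each from A, B, E, F = 53*4 = 212 chips; eligible A, B, E, F
Layer 68-90: 23 each from A, B, E = 23*3 = 69 chips; eligible A, B, E
Layer 91-112: 22 each from A, E = 22*2 = 44 chips; eligible A, E

Pot 1: 70 chips, eligible: A, B, C, E, F
Pot 2: 212 chips, eligible: A, B, E, F
Pot 3: 69 chips, eligible: A, B, E
Pot 4: 44 chips, eligible: A, E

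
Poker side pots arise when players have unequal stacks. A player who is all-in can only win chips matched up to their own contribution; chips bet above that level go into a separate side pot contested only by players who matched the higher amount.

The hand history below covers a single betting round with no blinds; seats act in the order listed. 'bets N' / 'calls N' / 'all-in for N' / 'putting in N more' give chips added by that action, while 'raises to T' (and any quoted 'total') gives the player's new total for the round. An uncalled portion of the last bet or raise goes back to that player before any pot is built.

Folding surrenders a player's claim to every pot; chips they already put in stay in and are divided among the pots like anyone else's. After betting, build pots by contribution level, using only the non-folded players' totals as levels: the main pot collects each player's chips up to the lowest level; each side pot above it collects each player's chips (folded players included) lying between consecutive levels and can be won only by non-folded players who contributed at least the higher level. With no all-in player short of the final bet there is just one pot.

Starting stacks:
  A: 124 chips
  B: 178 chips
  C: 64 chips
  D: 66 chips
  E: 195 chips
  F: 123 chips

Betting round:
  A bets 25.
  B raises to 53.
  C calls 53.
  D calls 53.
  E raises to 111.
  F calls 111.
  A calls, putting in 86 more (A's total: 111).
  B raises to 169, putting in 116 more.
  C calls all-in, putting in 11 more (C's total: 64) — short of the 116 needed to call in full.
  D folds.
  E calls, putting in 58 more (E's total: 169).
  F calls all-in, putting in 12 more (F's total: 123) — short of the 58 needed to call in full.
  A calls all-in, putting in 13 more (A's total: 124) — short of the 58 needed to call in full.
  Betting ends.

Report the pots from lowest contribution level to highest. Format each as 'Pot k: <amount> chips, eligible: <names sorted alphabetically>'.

Contributions: A=124, B=169, C=64, D=53, E=169, F=123
Folded: D
Pot levels (distinct totals of non-folded players): 64, 123, 124, 169
Layer 1-64: A 64 + B 64 + C 64 + D 53 + E 64 + F 64 = 373 chips; eligible A, B, C, E, F
Layer 65-123: 59 each from A, B, E, F = 59*4 = 236 chips; eligible A, B, E, F
Layer 124-124: 1 each from A, B, E = 1*3 = 3 chips; eligible A, B, E
Layer 125-169: 45 each from B, E = 45*2 = 90 chips; eligible B, E

Pot 1: 373 chips, eligible: A, B, C, E, F
Pot 2: 236 chips, eligible: A, B, E, F
Pot 3: 3 chips, eligible: A, B, E
Pot 4: 90 chips, eligible: B, E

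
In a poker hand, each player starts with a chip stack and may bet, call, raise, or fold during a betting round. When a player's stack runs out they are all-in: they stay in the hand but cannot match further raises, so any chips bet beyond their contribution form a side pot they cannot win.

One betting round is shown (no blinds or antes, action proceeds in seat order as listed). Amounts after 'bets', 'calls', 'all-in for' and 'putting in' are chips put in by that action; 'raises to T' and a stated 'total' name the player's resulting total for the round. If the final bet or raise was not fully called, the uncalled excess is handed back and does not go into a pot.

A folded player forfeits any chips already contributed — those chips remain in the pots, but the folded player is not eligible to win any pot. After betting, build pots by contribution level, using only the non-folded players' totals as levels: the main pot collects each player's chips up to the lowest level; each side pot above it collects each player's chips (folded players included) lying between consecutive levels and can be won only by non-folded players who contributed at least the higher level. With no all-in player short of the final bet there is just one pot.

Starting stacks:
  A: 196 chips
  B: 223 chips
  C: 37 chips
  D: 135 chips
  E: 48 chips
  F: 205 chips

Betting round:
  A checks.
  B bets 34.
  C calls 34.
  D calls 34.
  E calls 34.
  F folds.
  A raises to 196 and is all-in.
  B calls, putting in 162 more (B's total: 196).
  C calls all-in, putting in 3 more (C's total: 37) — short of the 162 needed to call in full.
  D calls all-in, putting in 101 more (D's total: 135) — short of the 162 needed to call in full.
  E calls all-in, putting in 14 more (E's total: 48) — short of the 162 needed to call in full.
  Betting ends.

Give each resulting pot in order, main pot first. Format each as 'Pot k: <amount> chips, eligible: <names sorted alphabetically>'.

Pot 1: 185 chips, eligible: A, B, C, D, E
Pot 2: 44 chips, eligible: A, B, D, E
Pot 3: 261 chips, eligible: A, B, D
Pot 4: 122 chips, eligible: A, B

Derivation:
Contributions: A=196, B=196, C=37, D=135, E=48
Folded: F
Pot levels (distinct totals of non-folded players): 37, 48, 135, 196
Layer 1-37: 37 each from A, B, C, D, E = 37*5 = 185 chips; eligible A, B, C, D, E
Layer 38-48: 11 each from A, B, D, E = 11*4 = 44 chips; eligible A, B, D, E
Layer 49-135: 87 each from A, B, D = 87*3 = 261 chips; eligible A, B, D
Layer 136-196: 61 each from A, B = 61*2 = 122 chips; eligible A, B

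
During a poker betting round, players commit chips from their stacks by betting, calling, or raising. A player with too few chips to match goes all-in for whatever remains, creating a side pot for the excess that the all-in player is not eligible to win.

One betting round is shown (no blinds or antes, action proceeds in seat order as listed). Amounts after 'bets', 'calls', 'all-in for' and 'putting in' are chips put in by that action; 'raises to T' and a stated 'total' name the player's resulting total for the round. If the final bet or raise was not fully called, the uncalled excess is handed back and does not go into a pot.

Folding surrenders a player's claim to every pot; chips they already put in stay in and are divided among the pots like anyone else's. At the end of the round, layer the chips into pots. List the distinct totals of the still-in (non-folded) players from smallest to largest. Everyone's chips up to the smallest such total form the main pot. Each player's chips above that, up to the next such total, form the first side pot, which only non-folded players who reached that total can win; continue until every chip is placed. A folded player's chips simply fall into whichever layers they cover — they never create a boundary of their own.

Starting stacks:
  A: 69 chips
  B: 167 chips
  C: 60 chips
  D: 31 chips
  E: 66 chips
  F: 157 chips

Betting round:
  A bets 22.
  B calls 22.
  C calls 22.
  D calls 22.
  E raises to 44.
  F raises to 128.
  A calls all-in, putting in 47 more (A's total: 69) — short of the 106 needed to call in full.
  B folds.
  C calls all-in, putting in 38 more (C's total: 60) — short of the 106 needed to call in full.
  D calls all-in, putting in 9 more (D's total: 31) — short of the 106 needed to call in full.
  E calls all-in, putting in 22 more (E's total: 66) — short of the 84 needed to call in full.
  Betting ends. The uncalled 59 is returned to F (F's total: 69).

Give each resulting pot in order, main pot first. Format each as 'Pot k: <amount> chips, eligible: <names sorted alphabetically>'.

Contributions (after 59 returned to F): A=69, B=22, C=60, D=31, E=66, F=69
Folded: B
Pot levels (distinct totals of non-folded players): 31, 60, 66, 69
Layer 1-31: A 31 + B 22 + C 31 + D 31 + E 31 + F 31 = 177 chips; eligible A, C, D, E, F
Layer 32-60: 29 each from A, C, E, F = 29*4 = 116 chips; eligible A, C, E, F
Layer 61-66: 6 each from A, E, F = 6*3 = 18 chips; eligible A, E, F
Layer 67-69: 3 each from A, F = 3*2 = 6 chips; eligible A, F

Pot 1: 177 chips, eligible: A, C, D, E, F
Pot 2: 116 chips, eligible: A, C, E, F
Pot 3: 18 chips, eligible: A, E, F
Pot 4: 6 chips, eligible: A, F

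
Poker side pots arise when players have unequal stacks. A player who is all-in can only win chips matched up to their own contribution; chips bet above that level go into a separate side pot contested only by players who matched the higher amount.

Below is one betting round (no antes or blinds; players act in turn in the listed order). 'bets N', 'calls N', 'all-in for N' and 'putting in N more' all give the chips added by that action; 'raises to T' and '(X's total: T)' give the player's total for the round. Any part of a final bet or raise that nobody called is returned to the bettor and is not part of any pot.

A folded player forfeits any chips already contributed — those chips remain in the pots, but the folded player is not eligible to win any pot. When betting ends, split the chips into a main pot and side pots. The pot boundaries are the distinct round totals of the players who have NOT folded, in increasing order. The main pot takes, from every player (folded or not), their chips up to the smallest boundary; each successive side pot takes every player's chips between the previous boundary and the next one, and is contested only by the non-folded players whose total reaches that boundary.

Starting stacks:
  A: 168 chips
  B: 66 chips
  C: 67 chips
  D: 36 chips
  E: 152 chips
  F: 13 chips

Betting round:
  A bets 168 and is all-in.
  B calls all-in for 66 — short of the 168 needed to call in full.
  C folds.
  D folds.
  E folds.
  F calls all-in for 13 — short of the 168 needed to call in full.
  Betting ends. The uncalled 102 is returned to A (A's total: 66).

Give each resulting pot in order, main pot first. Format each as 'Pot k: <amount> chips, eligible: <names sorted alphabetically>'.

Contributions (after 102 returned to A): A=66, B=66, F=13
Folded: C, D, E
Pot levels (distinct totals of non-folded players): 13, 66
Layer 1-13: 13 each from A, B, F = 13*3 = 39 chips; eligible A, B, F
Layer 14-66: 53 each from A, B = 53*2 = 106 chips; eligible A, B

Pot 1: 39 chips, eligible: A, B, F
Pot 2: 106 chips, eligible: A, B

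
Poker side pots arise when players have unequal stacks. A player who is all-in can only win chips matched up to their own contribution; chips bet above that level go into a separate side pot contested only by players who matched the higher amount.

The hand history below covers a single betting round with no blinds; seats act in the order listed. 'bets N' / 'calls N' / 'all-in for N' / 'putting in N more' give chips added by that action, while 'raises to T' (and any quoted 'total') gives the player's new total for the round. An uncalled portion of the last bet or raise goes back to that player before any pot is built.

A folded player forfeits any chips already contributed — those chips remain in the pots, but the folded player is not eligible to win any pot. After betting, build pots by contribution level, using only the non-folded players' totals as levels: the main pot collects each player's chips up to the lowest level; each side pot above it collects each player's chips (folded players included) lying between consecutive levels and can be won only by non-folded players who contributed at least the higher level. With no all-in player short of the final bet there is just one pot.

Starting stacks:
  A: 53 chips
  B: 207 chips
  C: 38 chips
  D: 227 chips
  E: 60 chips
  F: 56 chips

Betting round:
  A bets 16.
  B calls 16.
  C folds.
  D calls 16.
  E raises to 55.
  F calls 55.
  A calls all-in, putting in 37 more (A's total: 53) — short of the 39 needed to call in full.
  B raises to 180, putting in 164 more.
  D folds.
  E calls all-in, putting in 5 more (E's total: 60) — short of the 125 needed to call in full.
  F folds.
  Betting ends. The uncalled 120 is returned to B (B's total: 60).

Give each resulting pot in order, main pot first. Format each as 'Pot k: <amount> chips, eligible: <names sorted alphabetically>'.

Contributions (after 120 returned to B): A=53, B=60, D=16, E=60, F=55
Folded: C, D, F
Pot levels (distinct totals of non-folded players): 53, 60
Layer 1-53: A 53 + B 53 + D 16 + E 53 + F 53 = 228 chips; eligible A, B, E
Layer 54-60: B 7 + E 7 + F 2 = 16 chips; eligible B, E

Pot 1: 228 chips, eligible: A, B, E
Pot 2: 16 chips, eligible: B, E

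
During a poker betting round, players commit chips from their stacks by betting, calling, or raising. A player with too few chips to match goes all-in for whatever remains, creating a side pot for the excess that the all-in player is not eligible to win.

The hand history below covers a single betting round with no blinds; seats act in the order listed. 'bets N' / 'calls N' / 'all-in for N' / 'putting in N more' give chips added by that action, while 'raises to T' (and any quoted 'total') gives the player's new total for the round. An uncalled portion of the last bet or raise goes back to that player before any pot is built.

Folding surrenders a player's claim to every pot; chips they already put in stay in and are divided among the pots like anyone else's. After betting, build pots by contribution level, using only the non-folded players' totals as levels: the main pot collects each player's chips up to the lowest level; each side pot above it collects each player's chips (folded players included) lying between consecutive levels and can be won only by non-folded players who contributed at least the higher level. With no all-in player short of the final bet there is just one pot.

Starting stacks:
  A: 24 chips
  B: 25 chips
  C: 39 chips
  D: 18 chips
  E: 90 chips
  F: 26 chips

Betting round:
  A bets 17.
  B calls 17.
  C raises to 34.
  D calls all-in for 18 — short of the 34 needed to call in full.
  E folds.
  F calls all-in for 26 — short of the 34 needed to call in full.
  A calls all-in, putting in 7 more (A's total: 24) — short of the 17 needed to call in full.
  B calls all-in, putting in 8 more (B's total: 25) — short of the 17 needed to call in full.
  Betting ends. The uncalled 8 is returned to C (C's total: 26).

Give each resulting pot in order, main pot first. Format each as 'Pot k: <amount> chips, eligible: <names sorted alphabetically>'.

Pot 1: 90 chips, eligible: A, B, C, D, F
Pot 2: 24 chips, eligible: A, B, C, F
Pot 3: 3 chips, eligible: B, C, F
Pot 4: 2 chips, eligible: C, F

Derivation:
Contributions (after 8 returned to C): A=24, B=25, C=26, D=18, F=26
Folded: E
Pot levels (distinct totals of non-folded players): 18, 24, 25, 26
Layer 1-18: 18 each from A, B, C, D, F = 18*5 = 90 chips; eligible A, B, C, D, F
Layer 19-24: 6 each from A, B, C, F = 6*4 = 24 chips; eligible A, B, C, F
Layer 25-25: 1 each from B, C, F = 1*3 = 3 chips; eligible B, C, F
Layer 26-26: 1 each from C, F = 1*2 = 2 chips; eligible C, F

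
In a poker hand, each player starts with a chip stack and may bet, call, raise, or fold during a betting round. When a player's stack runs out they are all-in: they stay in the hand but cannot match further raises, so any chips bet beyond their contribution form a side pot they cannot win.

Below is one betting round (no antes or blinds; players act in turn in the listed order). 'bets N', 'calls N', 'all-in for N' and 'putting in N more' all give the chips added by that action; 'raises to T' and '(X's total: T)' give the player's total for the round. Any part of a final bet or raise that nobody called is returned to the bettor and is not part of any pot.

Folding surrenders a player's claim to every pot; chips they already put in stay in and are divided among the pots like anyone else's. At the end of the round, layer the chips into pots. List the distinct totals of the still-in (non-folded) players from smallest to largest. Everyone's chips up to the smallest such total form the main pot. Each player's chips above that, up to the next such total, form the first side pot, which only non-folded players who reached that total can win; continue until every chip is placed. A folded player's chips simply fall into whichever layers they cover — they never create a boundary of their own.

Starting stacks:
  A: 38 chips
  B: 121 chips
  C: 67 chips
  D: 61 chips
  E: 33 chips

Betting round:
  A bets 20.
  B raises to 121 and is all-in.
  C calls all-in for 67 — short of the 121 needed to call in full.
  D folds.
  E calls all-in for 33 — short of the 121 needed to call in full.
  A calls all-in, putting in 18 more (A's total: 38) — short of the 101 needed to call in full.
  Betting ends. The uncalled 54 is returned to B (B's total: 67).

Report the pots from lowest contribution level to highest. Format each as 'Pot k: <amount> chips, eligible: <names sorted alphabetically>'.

Pot 1: 132 chips, eligible: A, B, C, E
Pot 2: 15 chips, eligible: A, B, C
Pot 3: 58 chips, eligible: B, C

Derivation:
Contributions (after 54 returned to B): A=38, B=67, C=67, E=33
Folded: D
Pot levels (distinct totals of non-folded players): 33, 38, 67
Layer 1-33: 33 each from A, B, C, E = 33*4 = 132 chips; eligible A, B, C, E
Layer 34-38: 5 each from A, B, C = 5*3 = 15 chips; eligible A, B, C
Layer 39-67: 29 each from B, C = 29*2 = 58 chips; eligible B, C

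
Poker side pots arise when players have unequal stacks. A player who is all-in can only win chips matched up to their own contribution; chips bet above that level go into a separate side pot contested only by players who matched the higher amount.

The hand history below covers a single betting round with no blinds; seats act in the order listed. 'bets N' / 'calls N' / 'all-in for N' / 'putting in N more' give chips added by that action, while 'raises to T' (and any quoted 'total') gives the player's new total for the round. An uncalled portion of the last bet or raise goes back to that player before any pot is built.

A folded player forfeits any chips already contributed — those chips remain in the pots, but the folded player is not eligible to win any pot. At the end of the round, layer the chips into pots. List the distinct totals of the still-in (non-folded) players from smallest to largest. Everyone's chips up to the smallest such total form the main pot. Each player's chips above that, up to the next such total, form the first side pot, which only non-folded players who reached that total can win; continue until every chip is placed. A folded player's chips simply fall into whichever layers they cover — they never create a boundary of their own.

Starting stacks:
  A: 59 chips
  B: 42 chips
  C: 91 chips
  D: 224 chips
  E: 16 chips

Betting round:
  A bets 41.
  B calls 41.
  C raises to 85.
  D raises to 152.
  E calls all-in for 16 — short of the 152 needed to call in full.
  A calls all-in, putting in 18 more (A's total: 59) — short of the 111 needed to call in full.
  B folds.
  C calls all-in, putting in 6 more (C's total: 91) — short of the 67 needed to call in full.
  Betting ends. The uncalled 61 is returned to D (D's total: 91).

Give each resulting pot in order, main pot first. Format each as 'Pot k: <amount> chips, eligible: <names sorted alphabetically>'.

Pot 1: 80 chips, eligible: A, C, D, E
Pot 2: 154 chips, eligible: A, C, D
Pot 3: 64 chips, eligible: C, D

Derivation:
Contributions (after 61 returned to D): A=59, B=41, C=91, D=91, E=16
Folded: B
Pot levels (distinct totals of non-folded players): 16, 59, 91
Layer 1-16: 16 each from A, B, C, D, E = 16*5 = 80 chips; eligible A, C, D, E
Layer 17-59: A 43 + B 25 + C 43 + D 43 = 154 chips; eligible A, C, D
Layer 60-91: 32 each from C, D = 32*2 = 64 chips; eligible C, D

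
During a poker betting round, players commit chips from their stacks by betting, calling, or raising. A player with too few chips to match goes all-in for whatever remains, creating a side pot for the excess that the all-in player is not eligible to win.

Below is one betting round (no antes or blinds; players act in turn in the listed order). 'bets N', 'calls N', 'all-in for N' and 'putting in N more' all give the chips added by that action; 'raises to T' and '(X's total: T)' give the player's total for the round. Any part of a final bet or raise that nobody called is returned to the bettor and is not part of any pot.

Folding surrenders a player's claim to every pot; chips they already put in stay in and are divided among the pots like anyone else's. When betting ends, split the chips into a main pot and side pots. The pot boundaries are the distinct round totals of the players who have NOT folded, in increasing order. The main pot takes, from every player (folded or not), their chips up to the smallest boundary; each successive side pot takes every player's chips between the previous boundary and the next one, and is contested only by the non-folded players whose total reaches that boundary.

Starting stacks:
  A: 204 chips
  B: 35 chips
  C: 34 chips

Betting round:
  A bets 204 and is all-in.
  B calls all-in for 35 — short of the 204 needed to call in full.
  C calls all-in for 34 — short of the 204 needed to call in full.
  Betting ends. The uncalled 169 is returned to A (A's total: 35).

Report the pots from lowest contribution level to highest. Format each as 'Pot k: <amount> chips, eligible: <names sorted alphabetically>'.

Pot 1: 102 chips, eligible: A, B, C
Pot 2: 2 chips, eligible: A, B

Derivation:
Contributions (after 169 returned to A): A=35, B=35, C=34
Pot levels (distinct totals of non-folded players): 34, 35
Layer 1-34: 34 each from A, B, C = 34*3 = 102 chips; eligible A, B, C
Layer 35-35: 1 each from A, B = 1*2 = 2 chips; eligible A, B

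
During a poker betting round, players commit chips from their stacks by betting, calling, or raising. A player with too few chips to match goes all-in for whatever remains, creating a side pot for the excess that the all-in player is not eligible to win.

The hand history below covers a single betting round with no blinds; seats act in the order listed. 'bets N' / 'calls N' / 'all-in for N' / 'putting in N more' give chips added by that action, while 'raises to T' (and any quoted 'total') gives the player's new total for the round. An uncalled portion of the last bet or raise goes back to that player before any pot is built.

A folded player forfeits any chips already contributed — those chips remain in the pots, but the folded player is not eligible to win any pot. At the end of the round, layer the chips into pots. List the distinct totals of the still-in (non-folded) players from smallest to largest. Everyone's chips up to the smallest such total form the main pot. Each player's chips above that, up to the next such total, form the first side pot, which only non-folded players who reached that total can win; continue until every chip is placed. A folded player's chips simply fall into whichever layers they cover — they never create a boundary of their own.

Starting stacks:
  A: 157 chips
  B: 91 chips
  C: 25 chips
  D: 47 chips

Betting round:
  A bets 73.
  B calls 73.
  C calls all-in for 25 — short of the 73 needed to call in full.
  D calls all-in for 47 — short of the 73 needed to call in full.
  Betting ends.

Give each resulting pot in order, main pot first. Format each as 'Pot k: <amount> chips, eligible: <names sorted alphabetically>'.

Pot 1: 100 chips, eligible: A, B, C, D
Pot 2: 66 chips, eligible: A, B, D
Pot 3: 52 chips, eligible: A, B

Derivation:
Contributions: A=73, B=73, C=25, D=47
Pot levels (distinct totals of non-folded players): 25, 47, 73
Layer 1-25: 25 each from A, B, C, D = 25*4 = 100 chips; eligible A, B, C, D
Layer 26-47: 22 each from A, B, D = 22*3 = 66 chips; eligible A, B, D
Layer 48-73: 26 each from A, B = 26*2 = 52 chips; eligible A, B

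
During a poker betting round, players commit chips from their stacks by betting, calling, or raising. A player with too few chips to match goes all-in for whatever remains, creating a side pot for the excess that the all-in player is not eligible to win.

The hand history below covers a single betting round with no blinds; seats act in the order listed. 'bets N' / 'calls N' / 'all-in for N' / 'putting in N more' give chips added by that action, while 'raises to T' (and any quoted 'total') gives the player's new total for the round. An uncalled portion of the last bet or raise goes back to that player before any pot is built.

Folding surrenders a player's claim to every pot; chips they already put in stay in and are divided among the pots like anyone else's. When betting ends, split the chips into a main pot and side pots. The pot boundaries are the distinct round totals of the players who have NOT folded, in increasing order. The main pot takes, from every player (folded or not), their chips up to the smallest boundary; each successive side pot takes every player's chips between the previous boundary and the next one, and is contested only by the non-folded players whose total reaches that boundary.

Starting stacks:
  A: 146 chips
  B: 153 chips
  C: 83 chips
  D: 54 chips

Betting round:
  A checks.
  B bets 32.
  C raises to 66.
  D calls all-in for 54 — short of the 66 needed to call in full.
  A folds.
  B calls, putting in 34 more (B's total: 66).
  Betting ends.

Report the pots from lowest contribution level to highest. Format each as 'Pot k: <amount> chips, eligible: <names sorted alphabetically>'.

Contributions: B=66, C=66, D=54
Folded: A
Pot levels (distinct totals of non-folded players): 54, 66
Layer 1-54: 54 each from B, C, D = 54*3 = 162 chips; eligible B, C, D
Layer 55-66: 12 each from B, C = 12*2 = 24 chips; eligible B, C

Pot 1: 162 chips, eligible: B, C, D
Pot 2: 24 chips, eligible: B, C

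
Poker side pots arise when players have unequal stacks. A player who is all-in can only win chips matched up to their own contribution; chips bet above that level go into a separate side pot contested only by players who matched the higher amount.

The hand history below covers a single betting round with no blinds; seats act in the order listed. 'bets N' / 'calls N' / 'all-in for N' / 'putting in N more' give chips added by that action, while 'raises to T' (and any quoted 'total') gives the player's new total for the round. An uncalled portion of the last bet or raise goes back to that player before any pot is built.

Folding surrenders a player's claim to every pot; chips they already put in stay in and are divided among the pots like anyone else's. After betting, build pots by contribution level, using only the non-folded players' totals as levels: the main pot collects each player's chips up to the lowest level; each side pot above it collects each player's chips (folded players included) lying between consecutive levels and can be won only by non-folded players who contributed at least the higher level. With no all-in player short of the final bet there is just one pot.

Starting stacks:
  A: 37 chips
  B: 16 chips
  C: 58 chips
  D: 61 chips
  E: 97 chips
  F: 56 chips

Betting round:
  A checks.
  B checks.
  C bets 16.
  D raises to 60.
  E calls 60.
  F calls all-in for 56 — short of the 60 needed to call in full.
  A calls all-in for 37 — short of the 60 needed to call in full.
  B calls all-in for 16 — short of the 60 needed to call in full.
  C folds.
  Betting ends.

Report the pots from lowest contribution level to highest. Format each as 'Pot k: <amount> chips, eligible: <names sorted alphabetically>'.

Contributions: A=37, B=16, C=16, D=60, E=60, F=56
Folded: C
Pot levels (distinct totals of non-folded players): 16, 37, 56, 60
Layer 1-16: 16 each from A, B, C, D, E, F = 16*6 = 96 chips; eligible A, B, D, E, F
Layer 17-37: 21 each from A, D, E, F = 21*4 = 84 chips; eligible A, D, E, F
Layer 38-56: 19 each from D, E, F = 19*3 = 57 chips; eligible D, E, F
Layer 57-60: 4 each from D, E = 4*2 = 8 chips; eligible D, E

Pot 1: 96 chips, eligible: A, B, D, E, F
Pot 2: 84 chips, eligible: A, D, E, F
Pot 3: 57 chips, eligible: D, E, F
Pot 4: 8 chips, eligible: D, E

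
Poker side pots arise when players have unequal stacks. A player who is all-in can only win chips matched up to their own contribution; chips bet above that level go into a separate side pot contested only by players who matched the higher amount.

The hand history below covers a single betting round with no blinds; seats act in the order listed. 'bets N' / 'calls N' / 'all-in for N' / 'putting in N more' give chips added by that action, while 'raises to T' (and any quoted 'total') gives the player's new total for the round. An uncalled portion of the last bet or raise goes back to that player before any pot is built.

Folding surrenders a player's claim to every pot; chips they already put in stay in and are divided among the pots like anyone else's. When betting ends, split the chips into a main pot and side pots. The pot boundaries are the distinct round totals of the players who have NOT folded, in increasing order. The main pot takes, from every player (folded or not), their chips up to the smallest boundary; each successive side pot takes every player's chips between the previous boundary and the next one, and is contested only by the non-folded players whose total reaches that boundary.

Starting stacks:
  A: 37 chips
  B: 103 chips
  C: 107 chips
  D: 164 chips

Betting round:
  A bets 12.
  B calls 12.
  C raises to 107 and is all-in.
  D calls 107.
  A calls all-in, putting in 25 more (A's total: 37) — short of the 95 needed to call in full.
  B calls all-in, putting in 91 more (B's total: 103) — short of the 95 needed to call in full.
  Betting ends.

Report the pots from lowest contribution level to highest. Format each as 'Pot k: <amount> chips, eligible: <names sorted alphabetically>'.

Pot 1: 148 chips, eligible: A, B, C, D
Pot 2: 198 chips, eligible: B, C, D
Pot 3: 8 chips, eligible: C, D

Derivation:
Contributions: A=37, B=103, C=107, D=107
Pot levels (distinct totals of non-folded players): 37, 103, 107
Layer 1-37: 37 each from A, B, C, D = 37*4 = 148 chips; eligible A, B, C, D
Layer 38-103: 66 each from B, C, D = 66*3 = 198 chips; eligible B, C, D
Layer 104-107: 4 each from C, D = 4*2 = 8 chips; eligible C, D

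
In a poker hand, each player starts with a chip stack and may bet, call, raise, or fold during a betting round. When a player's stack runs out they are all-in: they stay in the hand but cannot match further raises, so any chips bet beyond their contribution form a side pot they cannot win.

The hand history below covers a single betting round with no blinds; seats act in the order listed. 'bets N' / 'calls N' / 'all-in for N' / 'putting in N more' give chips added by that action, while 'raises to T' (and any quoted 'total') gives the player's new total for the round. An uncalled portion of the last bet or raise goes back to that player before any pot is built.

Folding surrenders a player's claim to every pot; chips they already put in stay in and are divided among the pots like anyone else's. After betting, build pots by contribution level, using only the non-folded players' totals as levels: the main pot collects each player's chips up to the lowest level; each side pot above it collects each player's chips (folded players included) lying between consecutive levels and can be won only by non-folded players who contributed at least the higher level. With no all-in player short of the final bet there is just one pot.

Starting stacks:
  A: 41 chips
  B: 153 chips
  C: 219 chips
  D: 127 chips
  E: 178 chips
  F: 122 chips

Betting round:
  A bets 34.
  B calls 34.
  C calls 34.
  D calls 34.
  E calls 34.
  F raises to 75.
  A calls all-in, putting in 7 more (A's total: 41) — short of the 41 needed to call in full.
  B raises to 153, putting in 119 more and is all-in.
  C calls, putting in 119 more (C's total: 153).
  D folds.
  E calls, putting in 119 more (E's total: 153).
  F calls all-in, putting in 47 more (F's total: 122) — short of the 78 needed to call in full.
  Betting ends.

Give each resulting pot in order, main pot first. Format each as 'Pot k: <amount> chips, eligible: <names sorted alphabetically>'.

Pot 1: 239 chips, eligible: A, B, C, E, F
Pot 2: 324 chips, eligible: B, C, E, F
Pot 3: 93 chips, eligible: B, C, E

Derivation:
Contributions: A=41, B=153, C=153, D=34, E=153, F=122
Folded: D
Pot levels (distinct totals of non-folded players): 41, 122, 153
Layer 1-41: A 41 + B 41 + C 41 + D 34 + E 41 + F 41 = 239 chips; eligible A, B, C, E, F
Layer 42-122: 81 each from B, C, E, F = 81*4 = 324 chips; eligible B, C, E, F
Layer 123-153: 31 each from B, C, E = 31*3 = 93 chips; eligible B, C, E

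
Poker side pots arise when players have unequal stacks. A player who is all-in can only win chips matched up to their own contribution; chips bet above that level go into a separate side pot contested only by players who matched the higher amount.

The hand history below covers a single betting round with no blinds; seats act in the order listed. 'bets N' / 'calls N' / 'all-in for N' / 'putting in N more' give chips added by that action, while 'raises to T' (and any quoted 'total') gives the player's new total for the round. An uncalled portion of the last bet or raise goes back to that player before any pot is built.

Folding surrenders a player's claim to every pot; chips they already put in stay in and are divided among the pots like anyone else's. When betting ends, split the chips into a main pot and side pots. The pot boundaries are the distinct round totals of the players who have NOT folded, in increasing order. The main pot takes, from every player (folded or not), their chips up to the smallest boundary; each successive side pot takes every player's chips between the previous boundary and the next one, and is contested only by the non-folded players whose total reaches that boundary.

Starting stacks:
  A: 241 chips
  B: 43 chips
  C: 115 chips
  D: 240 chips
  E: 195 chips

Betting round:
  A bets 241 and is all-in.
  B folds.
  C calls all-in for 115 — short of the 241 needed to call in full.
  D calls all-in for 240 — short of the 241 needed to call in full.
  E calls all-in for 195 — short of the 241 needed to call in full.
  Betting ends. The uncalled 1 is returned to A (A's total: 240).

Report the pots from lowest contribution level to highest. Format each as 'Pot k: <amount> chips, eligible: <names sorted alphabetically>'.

Pot 1: 460 chips, eligible: A, C, D, E
Pot 2: 240 chips, eligible: A, D, E
Pot 3: 90 chips, eligible: A, D

Derivation:
Contributions (after 1 returned to A): A=240, C=115, D=240, E=195
Folded: B
Pot levels (distinct totals of non-folded players): 115, 195, 240
Layer 1-115: 115 each from A, C, D, E = 115*4 = 460 chips; eligible A, C, D, E
Layer 116-195: 80 each from A, D, E = 80*3 = 240 chips; eligible A, D, E
Layer 196-240: 45 each from A, D = 45*2 = 90 chips; eligible A, D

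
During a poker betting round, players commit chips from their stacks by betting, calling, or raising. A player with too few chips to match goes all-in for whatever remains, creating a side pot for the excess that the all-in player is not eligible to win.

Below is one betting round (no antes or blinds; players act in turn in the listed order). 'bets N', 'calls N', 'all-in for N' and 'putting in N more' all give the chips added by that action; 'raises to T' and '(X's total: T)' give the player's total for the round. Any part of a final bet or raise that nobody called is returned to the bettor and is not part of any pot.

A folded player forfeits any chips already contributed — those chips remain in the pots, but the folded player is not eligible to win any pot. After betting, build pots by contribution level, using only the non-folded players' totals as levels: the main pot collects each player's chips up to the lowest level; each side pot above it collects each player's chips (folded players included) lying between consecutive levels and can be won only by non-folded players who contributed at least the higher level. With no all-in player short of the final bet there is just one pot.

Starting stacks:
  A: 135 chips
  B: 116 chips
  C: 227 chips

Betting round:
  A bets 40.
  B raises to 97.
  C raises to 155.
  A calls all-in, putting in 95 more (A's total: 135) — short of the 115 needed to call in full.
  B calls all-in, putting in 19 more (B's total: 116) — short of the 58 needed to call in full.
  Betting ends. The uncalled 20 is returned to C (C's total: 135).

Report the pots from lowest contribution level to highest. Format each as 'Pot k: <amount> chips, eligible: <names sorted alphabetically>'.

Pot 1: 348 chips, eligible: A, B, C
Pot 2: 38 chips, eligible: A, C

Derivation:
Contributions (after 20 returned to C): A=135, B=116, C=135
Pot levels (distinct totals of non-folded players): 116, 135
Layer 1-116: 116 each from A, B, C = 116*3 = 348 chips; eligible A, B, C
Layer 117-135: 19 each from A, C = 19*2 = 38 chips; eligible A, C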